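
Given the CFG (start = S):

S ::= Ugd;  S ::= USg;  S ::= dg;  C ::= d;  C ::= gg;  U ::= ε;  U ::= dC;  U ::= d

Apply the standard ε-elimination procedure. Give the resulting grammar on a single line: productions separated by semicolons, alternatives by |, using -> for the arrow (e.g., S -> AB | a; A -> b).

Nullable set: {U}.
S -> USg: U nullable, giving Sg | USg.
S -> Ugd: U nullable, giving Ugd | gd.
Drop U -> ε.
Unchanged (no nullable symbols): S -> dg; C -> d; C -> gg; U -> d; U -> dC.

S -> Sg | dg | gd | USg | Ugd; C -> d | gg; U -> d | dC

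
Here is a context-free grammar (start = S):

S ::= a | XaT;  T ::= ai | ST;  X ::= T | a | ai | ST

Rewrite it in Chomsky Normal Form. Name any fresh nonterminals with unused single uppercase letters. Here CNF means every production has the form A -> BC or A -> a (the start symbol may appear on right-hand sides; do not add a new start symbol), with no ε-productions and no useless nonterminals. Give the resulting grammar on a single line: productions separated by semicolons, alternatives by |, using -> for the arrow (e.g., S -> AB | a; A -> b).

S -> a | XC; A -> a; B -> i; C -> AT; T -> AB | ST; X -> a | AB | ST

No ε-productions.
After unit-elimination: S -> a | XaT; T -> ST | ai; X -> a | ST | ai.
TERM: introduce A -> a, B -> i and substitute in every rule of length ≥2.
BIN: S -> XAT becomes S -> XC, C -> AT.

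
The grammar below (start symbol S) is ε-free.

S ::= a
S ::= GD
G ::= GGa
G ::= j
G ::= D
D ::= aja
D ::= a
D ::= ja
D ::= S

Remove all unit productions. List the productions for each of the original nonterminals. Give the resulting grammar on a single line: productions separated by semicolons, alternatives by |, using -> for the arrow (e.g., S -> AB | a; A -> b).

Unit productions: D->S, G->D.
Unit pairs (A ⇒* B via units): (D,S), (G,D), (G,S).
S: inherits non-unit rules of {S} → GD | a.
D: inherits non-unit rules of {D, S} → GD | a | aja | ja.
G: inherits non-unit rules of {D, G, S} → GD | GGa | a | aja | j | ja.

S -> a | GD; D -> a | GD | ja | aja; G -> a | j | GD | ja | GGa | aja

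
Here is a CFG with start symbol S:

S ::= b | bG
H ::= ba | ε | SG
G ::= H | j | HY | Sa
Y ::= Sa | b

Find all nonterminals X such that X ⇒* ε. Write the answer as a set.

{G, H}

Directly nullable (have an ε-rule): {H}.
G is nullable via G -> H (every symbol on the right is already known nullable).
Not nullable: S, Y — each has a terminal in every rule's right-hand side or depends on a non-nullable symbol.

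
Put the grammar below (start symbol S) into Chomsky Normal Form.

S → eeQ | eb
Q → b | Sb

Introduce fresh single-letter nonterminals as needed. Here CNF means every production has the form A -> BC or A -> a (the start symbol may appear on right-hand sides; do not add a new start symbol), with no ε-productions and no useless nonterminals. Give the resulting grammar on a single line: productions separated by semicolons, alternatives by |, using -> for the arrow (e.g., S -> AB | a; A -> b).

S -> BA | BC; A -> b; B -> e; C -> BQ; Q -> b | SA

No ε-productions.
No unit productions to eliminate.
TERM: introduce A -> b, B -> e and substitute in every rule of length ≥2.
BIN: S -> BBQ becomes S -> BC, C -> BQ.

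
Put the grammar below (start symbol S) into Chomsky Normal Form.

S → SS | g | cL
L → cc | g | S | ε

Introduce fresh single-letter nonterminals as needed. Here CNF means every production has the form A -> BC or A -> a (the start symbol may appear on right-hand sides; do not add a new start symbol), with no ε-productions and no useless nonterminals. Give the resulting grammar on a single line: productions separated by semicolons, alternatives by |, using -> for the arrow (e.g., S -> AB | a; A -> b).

Nullable: {L}; after ε-elimination: S -> c | g | SS | cL; L -> S | g | cc.
After unit-elimination: S -> c | g | SS | cL; L -> c | g | SS | cL | cc.
TERM: introduce A -> c and substitute in every rule of length ≥2.

S -> c | g | AL | SS; A -> c; L -> c | g | AA | AL | SS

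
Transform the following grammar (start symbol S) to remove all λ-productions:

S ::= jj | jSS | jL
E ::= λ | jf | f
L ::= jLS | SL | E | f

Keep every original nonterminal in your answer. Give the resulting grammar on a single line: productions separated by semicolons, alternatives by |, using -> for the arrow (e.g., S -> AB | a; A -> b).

S -> j | jL | jj | jSS; E -> f | jf; L -> E | S | f | SL | jS | jLS

Nullable set: {E, L}.
S -> jL: L nullable, giving j | jL.
Drop E -> λ.
L -> E: E nullable, giving E.
L -> SL: L nullable, giving S | SL.
L -> jLS: L nullable, giving jLS | jS.
Unchanged (no nullable symbols): S -> jSS; S -> jj; E -> f; E -> jf; L -> f.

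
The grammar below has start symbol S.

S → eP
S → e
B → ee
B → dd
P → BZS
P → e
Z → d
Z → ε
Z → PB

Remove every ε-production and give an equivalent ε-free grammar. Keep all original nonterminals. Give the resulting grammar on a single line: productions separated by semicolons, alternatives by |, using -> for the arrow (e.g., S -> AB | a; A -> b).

Nullable set: {Z}.
P -> BZS: Z nullable, giving BS | BZS.
Drop Z -> ε.
Unchanged (no nullable symbols): S -> e; S -> eP; B -> dd; B -> ee; P -> e; Z -> PB; Z -> d.

S -> e | eP; B -> dd | ee; P -> e | BS | BZS; Z -> d | PB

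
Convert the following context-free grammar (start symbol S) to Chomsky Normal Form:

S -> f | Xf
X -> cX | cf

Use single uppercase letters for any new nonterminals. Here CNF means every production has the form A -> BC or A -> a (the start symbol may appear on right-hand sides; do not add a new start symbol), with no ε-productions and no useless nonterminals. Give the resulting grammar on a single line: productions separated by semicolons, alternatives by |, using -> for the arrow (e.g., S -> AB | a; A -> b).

S -> f | XA; A -> f; B -> c; X -> BA | BX

No ε-productions.
No unit productions to eliminate.
TERM: introduce B -> c, A -> f and substitute in every rule of length ≥2.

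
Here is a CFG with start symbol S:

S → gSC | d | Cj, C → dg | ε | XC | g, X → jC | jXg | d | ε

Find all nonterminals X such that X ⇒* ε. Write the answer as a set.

{C, X}

Directly nullable (have an ε-rule): {C, X}.
Not nullable: S — each has a terminal in every rule's right-hand side or depends on a non-nullable symbol.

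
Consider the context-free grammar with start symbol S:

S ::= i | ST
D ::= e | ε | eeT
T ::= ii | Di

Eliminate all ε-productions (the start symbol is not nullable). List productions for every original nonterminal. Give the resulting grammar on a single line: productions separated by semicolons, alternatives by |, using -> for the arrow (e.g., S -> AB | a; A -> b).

S -> i | ST; D -> e | eeT; T -> i | Di | ii

Nullable set: {D}.
Drop D -> ε.
T -> Di: D nullable, giving Di | i.
Unchanged (no nullable symbols): S -> ST; S -> i; D -> e; D -> eeT; T -> ii.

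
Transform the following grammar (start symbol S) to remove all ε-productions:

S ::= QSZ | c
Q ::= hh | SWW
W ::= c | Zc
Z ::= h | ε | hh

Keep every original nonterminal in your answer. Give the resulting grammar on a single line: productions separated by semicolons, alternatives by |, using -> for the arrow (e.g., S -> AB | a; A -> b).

S -> c | QS | QSZ; Q -> hh | SWW; W -> c | Zc; Z -> h | hh

Nullable set: {Z}.
S -> QSZ: Z nullable, giving QS | QSZ.
W -> Zc: Z nullable, giving Zc | c.
Drop Z -> ε.
Unchanged (no nullable symbols): S -> c; Q -> SWW; Q -> hh; W -> c; Z -> h; Z -> hh.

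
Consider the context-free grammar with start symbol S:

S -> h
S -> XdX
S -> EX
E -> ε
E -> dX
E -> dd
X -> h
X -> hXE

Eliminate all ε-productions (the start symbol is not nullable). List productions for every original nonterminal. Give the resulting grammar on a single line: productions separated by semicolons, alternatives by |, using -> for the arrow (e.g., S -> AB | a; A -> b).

S -> X | h | EX | XdX; E -> dX | dd; X -> h | hX | hXE

Nullable set: {E}.
S -> EX: E nullable, giving EX | X.
Drop E -> ε.
X -> hXE: E nullable, giving hX | hXE.
Unchanged (no nullable symbols): S -> XdX; S -> h; E -> dX; E -> dd; X -> h.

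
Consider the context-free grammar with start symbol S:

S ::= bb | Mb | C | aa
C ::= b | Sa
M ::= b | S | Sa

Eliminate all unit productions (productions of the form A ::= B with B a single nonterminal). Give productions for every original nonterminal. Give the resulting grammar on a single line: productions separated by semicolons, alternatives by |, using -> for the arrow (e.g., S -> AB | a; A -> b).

S -> b | Mb | Sa | aa | bb; C -> b | Sa; M -> b | Mb | Sa | aa | bb

Unit productions: M->S, S->C.
Unit pairs (A ⇒* B via units): (M,C), (M,S), (S,C).
S: inherits non-unit rules of {C, S} → Mb | Sa | aa | b | bb.
C: inherits non-unit rules of {C} → Sa | b.
M: inherits non-unit rules of {C, M, S} → Mb | Sa | aa | b | bb.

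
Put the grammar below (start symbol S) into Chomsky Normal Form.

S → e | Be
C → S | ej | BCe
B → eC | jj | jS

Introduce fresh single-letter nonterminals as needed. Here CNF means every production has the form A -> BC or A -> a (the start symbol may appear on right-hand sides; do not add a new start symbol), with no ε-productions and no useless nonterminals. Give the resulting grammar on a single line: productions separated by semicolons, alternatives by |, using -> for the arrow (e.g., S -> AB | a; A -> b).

S -> e | BA; A -> e; B -> AC | DD | DS; C -> e | AD | BA | BE; D -> j; E -> CA

No ε-productions.
After unit-elimination: S -> e | Be; B -> eC | jS | jj; C -> e | Be | ej | BCe.
TERM: introduce A -> e, D -> j and substitute in every rule of length ≥2.
BIN: C -> BCA becomes C -> BE, E -> CA.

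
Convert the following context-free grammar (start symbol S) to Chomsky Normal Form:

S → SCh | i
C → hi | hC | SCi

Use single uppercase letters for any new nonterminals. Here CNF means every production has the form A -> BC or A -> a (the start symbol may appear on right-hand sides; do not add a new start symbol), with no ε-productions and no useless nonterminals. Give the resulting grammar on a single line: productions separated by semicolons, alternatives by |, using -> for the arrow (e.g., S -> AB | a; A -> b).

No ε-productions.
No unit productions to eliminate.
TERM: introduce B -> h, A -> i and substitute in every rule of length ≥2.
BIN: C -> SCA becomes C -> SD, D -> CA; S -> SCB becomes S -> SE, E -> CB.

S -> i | SE; A -> i; B -> h; C -> BA | BC | SD; D -> CA; E -> CB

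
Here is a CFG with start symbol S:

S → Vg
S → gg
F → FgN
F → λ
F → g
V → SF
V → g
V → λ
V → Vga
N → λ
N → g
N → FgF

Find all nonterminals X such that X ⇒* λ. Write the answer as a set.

Directly nullable (have an ε-rule): {F, N, V}.
Not nullable: S — each has a terminal in every rule's right-hand side or depends on a non-nullable symbol.

{F, N, V}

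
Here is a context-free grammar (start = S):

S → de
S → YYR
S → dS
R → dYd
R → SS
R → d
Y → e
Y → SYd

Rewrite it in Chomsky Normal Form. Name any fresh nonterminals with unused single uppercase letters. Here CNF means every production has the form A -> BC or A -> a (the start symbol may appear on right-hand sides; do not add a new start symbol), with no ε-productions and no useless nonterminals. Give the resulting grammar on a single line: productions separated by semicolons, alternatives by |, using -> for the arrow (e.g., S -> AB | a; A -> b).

No ε-productions.
No unit productions to eliminate.
TERM: introduce A -> d, B -> e and substitute in every rule of length ≥2.
BIN: R -> AYA becomes R -> AC, C -> YA; S -> YYR becomes S -> YD, D -> YR; Y -> SYA becomes Y -> SE, E -> YA.

S -> AB | AS | YD; A -> d; B -> e; C -> YA; D -> YR; E -> YA; R -> d | AC | SS; Y -> e | SE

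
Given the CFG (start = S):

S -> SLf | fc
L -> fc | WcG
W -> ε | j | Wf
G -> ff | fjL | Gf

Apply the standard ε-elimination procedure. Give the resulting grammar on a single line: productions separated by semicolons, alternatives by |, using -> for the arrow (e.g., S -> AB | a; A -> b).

Nullable set: {W}.
L -> WcG: W nullable, giving WcG | cG.
Drop W -> ε.
W -> Wf: W nullable, giving Wf | f.
Unchanged (no nullable symbols): S -> SLf; S -> fc; G -> Gf; G -> ff; G -> fjL; L -> fc; W -> j.

S -> fc | SLf; G -> Gf | ff | fjL; L -> cG | fc | WcG; W -> f | j | Wf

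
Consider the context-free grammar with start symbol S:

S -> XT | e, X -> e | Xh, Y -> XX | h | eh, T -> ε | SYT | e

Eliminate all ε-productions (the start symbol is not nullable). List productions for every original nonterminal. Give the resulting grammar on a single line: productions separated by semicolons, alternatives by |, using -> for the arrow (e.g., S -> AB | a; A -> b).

Nullable set: {T}.
S -> XT: T nullable, giving X | XT.
Drop T -> ε.
T -> SYT: T nullable, giving SY | SYT.
Unchanged (no nullable symbols): S -> e; T -> e; X -> Xh; X -> e; Y -> XX; Y -> eh; Y -> h.

S -> X | e | XT; T -> e | SY | SYT; X -> e | Xh; Y -> h | XX | eh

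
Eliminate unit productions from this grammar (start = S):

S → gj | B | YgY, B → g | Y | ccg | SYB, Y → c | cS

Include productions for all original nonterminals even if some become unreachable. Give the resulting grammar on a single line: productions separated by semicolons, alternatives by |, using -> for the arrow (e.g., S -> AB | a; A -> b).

S -> c | g | cS | gj | SYB | YgY | ccg; B -> c | g | cS | SYB | ccg; Y -> c | cS

Unit productions: B->Y, S->B.
Unit pairs (A ⇒* B via units): (B,Y), (S,B), (S,Y).
S: inherits non-unit rules of {B, S, Y} → SYB | YgY | c | cS | ccg | g | gj.
B: inherits non-unit rules of {B, Y} → SYB | c | cS | ccg | g.
Y: inherits non-unit rules of {Y} → c | cS.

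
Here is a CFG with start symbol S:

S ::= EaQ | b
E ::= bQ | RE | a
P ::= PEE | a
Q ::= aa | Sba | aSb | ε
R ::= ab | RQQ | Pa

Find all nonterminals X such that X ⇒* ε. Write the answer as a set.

{Q}

Directly nullable (have an ε-rule): {Q}.
Not nullable: E, P, R, S — each has a terminal in every rule's right-hand side or depends on a non-nullable symbol.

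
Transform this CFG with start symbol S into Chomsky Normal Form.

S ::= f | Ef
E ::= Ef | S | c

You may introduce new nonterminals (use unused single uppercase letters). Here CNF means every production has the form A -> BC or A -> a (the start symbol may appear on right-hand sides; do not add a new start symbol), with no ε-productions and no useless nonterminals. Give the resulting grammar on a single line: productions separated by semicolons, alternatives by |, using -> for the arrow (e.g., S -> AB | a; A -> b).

S -> f | EA; A -> f; E -> c | f | EA

No ε-productions.
After unit-elimination: S -> f | Ef; E -> c | f | Ef.
TERM: introduce A -> f and substitute in every rule of length ≥2.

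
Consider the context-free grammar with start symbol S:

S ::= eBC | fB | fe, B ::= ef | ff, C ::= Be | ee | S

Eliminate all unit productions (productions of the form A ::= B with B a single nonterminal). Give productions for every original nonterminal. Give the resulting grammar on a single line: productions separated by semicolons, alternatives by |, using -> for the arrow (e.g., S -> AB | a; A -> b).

Unit productions: C->S.
Unit pairs (A ⇒* B via units): (C,S).
S: inherits non-unit rules of {S} → eBC | fB | fe.
B: inherits non-unit rules of {B} → ef | ff.
C: inherits non-unit rules of {C, S} → Be | eBC | ee | fB | fe.

S -> fB | fe | eBC; B -> ef | ff; C -> Be | ee | fB | fe | eBC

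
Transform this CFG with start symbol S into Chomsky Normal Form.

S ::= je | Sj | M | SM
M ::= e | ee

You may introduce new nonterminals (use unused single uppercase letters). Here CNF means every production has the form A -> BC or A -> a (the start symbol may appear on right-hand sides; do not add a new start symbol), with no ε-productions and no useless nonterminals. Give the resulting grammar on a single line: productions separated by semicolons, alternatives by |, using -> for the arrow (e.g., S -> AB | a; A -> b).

No ε-productions.
After unit-elimination: S -> e | SM | Sj | ee | je; M -> e | ee.
TERM: introduce A -> e, B -> j and substitute in every rule of length ≥2.

S -> e | AA | BA | SB | SM; A -> e; B -> j; M -> e | AA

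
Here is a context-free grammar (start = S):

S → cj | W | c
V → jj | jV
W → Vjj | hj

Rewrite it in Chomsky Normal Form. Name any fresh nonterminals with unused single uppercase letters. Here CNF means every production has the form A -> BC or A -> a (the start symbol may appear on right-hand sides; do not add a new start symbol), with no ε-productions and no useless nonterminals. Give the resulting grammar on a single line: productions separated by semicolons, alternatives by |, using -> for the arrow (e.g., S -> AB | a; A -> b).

S -> c | BA | CA | VD; A -> j; B -> c; C -> h; D -> AA; V -> AA | AV

No ε-productions.
After unit-elimination: S -> c | cj | hj | Vjj; V -> jV | jj; W -> hj | Vjj.
TERM: introduce B -> c, C -> h, A -> j and substitute in every rule of length ≥2.
BIN: S -> VAA becomes S -> VD, D -> AA; W -> VAA becomes W -> VE, E -> AA.
Drop unreachable/unproductive: W.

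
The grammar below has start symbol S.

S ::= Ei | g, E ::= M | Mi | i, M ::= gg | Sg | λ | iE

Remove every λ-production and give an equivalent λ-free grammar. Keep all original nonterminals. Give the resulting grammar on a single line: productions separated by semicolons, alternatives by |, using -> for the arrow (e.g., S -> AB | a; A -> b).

S -> g | i | Ei; E -> M | i | Mi; M -> i | Sg | gg | iE

Nullable set: {E, M}.
S -> Ei: E nullable, giving Ei | i.
E -> M: M nullable, giving M.
E -> Mi: M nullable, giving Mi | i.
Drop M -> λ.
M -> iE: E nullable, giving i | iE.
Unchanged (no nullable symbols): S -> g; E -> i; M -> Sg; M -> gg.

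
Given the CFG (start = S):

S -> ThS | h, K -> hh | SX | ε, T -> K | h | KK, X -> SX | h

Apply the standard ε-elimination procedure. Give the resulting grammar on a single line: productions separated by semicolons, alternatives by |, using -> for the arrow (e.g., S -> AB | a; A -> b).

S -> h | hS | ThS; K -> SX | hh; T -> K | h | KK; X -> h | SX

Nullable set: {K, T}.
S -> ThS: T nullable, giving ThS | hS.
Drop K -> ε.
T -> K: K nullable, giving K.
T -> KK: K, K nullable, giving K | KK.
Unchanged (no nullable symbols): S -> h; K -> SX; K -> hh; T -> h; X -> SX; X -> h.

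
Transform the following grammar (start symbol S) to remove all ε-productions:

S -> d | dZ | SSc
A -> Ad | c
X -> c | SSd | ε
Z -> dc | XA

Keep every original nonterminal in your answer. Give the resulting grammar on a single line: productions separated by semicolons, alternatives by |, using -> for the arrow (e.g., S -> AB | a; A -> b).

S -> d | dZ | SSc; A -> c | Ad; X -> c | SSd; Z -> A | XA | dc

Nullable set: {X}.
Drop X -> ε.
Z -> XA: X nullable, giving A | XA.
Unchanged (no nullable symbols): S -> SSc; S -> d; S -> dZ; A -> Ad; A -> c; X -> SSd; X -> c; Z -> dc.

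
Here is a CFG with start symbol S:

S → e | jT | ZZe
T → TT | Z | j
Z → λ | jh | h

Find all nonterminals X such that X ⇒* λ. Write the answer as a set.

{T, Z}

Directly nullable (have an ε-rule): {Z}.
T is nullable via T -> Z (every symbol on the right is already known nullable).
Not nullable: S — each has a terminal in every rule's right-hand side or depends on a non-nullable symbol.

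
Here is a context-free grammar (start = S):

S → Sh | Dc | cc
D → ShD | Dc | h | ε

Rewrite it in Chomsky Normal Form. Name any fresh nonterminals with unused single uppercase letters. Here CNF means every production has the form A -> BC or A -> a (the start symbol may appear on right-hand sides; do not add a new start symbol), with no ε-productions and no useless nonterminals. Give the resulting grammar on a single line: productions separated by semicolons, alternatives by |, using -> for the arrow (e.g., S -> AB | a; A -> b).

S -> c | AA | DA | SB; A -> c; B -> h; C -> BD; D -> c | h | DA | SB | SC

Nullable: {D}; after ε-elimination: S -> c | Dc | Sh | cc; D -> c | h | Dc | Sh | ShD.
No unit productions to eliminate.
TERM: introduce A -> c, B -> h and substitute in every rule of length ≥2.
BIN: D -> SBD becomes D -> SC, C -> BD.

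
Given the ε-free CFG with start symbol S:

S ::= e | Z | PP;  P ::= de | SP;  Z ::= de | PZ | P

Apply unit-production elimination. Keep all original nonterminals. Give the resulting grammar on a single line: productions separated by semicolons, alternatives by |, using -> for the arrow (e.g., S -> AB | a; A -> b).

Unit productions: S->Z, Z->P.
Unit pairs (A ⇒* B via units): (S,P), (S,Z), (Z,P).
S: inherits non-unit rules of {P, S, Z} → PP | PZ | SP | de | e.
P: inherits non-unit rules of {P} → SP | de.
Z: inherits non-unit rules of {P, Z} → PZ | SP | de.

S -> e | PP | PZ | SP | de; P -> SP | de; Z -> PZ | SP | de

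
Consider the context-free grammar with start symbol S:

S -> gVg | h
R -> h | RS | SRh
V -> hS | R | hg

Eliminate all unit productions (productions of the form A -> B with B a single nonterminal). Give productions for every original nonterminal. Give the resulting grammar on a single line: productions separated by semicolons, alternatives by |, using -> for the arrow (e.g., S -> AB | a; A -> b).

Unit productions: V->R.
Unit pairs (A ⇒* B via units): (V,R).
S: inherits non-unit rules of {S} → gVg | h.
R: inherits non-unit rules of {R} → RS | SRh | h.
V: inherits non-unit rules of {R, V} → RS | SRh | h | hS | hg.

S -> h | gVg; R -> h | RS | SRh; V -> h | RS | hS | hg | SRh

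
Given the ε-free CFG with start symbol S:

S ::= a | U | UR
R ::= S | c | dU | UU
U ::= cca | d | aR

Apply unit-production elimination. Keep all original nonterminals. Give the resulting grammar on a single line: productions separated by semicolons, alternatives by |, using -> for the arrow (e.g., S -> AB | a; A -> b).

Unit productions: R->S, S->U.
Unit pairs (A ⇒* B via units): (R,S), (R,U), (S,U).
S: inherits non-unit rules of {S, U} → UR | a | aR | cca | d.
R: inherits non-unit rules of {R, S, U} → UR | UU | a | aR | c | cca | d | dU.
U: inherits non-unit rules of {U} → aR | cca | d.

S -> a | d | UR | aR | cca; R -> a | c | d | UR | UU | aR | dU | cca; U -> d | aR | cca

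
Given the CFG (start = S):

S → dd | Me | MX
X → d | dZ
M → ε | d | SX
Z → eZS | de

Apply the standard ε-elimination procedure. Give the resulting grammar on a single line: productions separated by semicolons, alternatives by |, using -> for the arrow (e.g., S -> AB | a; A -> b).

Nullable set: {M}.
S -> MX: M nullable, giving MX | X.
S -> Me: M nullable, giving Me | e.
Drop M -> ε.
Unchanged (no nullable symbols): S -> dd; M -> SX; M -> d; X -> d; X -> dZ; Z -> de; Z -> eZS.

S -> X | e | MX | Me | dd; M -> d | SX; X -> d | dZ; Z -> de | eZS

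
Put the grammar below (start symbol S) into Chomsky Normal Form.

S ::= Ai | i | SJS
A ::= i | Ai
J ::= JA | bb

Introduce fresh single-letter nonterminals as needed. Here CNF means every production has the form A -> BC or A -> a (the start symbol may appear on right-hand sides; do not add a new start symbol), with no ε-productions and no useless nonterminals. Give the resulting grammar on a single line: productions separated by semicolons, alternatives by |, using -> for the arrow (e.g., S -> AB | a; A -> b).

No ε-productions.
No unit productions to eliminate.
TERM: introduce C -> b, B -> i and substitute in every rule of length ≥2.
BIN: S -> SJS becomes S -> SD, D -> JS.

S -> i | AB | SD; A -> i | AB; B -> i; C -> b; D -> JS; J -> CC | JA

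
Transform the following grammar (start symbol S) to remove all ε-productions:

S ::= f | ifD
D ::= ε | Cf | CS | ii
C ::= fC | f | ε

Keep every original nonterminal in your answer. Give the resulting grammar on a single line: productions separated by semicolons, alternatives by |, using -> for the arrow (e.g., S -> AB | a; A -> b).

S -> f | if | ifD; C -> f | fC; D -> S | f | CS | Cf | ii

Nullable set: {C, D}.
S -> ifD: D nullable, giving if | ifD.
Drop C -> ε.
C -> fC: C nullable, giving f | fC.
Drop D -> ε.
D -> CS: C nullable, giving CS | S.
D -> Cf: C nullable, giving Cf | f.
Unchanged (no nullable symbols): S -> f; C -> f; D -> ii.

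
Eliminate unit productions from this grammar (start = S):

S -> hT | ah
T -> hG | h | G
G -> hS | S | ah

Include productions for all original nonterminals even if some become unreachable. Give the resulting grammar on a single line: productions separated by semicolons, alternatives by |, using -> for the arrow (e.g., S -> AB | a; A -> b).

Unit productions: G->S, T->G.
Unit pairs (A ⇒* B via units): (G,S), (T,G), (T,S).
S: inherits non-unit rules of {S} → ah | hT.
G: inherits non-unit rules of {G, S} → ah | hS | hT.
T: inherits non-unit rules of {G, S, T} → ah | h | hG | hS | hT.

S -> ah | hT; G -> ah | hS | hT; T -> h | ah | hG | hS | hT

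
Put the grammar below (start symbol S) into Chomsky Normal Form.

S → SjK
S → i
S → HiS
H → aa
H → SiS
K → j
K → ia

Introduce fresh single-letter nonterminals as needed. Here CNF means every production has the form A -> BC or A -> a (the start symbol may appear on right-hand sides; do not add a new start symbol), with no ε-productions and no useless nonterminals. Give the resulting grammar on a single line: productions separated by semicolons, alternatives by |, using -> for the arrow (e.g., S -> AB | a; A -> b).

S -> i | HE | SF; A -> i; B -> a; C -> j; D -> AS; E -> AS; F -> CK; H -> BB | SD; K -> j | AB

No ε-productions.
No unit productions to eliminate.
TERM: introduce B -> a, A -> i, C -> j and substitute in every rule of length ≥2.
BIN: H -> SAS becomes H -> SD, D -> AS; S -> HAS becomes S -> HE, E -> AS; S -> SCK becomes S -> SF, F -> CK.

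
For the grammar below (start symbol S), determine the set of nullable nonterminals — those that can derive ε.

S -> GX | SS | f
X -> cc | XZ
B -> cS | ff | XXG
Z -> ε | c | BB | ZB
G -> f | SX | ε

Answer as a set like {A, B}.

Directly nullable (have an ε-rule): {G, Z}.
Not nullable: B, S, X — each has a terminal in every rule's right-hand side or depends on a non-nullable symbol.

{G, Z}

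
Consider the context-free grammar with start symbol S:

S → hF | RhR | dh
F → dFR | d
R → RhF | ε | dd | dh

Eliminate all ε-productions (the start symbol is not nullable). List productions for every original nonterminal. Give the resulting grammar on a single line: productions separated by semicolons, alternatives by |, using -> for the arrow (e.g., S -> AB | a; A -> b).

S -> h | Rh | dh | hF | hR | RhR; F -> d | dF | dFR; R -> dd | dh | hF | RhF

Nullable set: {R}.
S -> RhR: R, R nullable, giving Rh | RhR | h | hR.
F -> dFR: R nullable, giving dF | dFR.
Drop R -> ε.
R -> RhF: R nullable, giving RhF | hF.
Unchanged (no nullable symbols): S -> dh; S -> hF; F -> d; R -> dd; R -> dh.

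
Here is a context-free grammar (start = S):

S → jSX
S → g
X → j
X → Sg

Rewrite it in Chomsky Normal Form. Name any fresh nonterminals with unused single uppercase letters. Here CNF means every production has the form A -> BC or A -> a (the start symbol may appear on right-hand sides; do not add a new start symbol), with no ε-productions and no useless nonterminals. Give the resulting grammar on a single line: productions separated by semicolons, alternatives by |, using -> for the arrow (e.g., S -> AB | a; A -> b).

No ε-productions.
No unit productions to eliminate.
TERM: introduce B -> g, A -> j and substitute in every rule of length ≥2.
BIN: S -> ASX becomes S -> AC, C -> SX.

S -> g | AC; A -> j; B -> g; C -> SX; X -> j | SB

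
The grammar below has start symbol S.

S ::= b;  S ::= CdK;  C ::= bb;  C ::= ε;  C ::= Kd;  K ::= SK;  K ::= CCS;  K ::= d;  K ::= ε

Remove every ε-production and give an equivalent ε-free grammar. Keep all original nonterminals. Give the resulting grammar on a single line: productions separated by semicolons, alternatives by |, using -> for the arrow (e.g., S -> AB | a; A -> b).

Nullable set: {C, K}.
S -> CdK: C, K nullable, giving Cd | CdK | d | dK.
Drop C -> ε.
C -> Kd: K nullable, giving Kd | d.
Drop K -> ε.
K -> CCS: C, C nullable, giving CCS | CS | S.
K -> SK: K nullable, giving S | SK.
Unchanged (no nullable symbols): S -> b; C -> bb; K -> d.

S -> b | d | Cd | dK | CdK; C -> d | Kd | bb; K -> S | d | CS | SK | CCS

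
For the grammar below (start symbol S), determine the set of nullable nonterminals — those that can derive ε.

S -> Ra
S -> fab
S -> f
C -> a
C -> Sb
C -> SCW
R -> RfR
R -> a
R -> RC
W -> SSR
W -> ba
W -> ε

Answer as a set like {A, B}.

Directly nullable (have an ε-rule): {W}.
Not nullable: C, R, S — each has a terminal in every rule's right-hand side or depends on a non-nullable symbol.

{W}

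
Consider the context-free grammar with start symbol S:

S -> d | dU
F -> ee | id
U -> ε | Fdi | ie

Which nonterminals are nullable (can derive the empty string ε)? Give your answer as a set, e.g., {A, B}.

Directly nullable (have an ε-rule): {U}.
Not nullable: F, S — each has a terminal in every rule's right-hand side or depends on a non-nullable symbol.

{U}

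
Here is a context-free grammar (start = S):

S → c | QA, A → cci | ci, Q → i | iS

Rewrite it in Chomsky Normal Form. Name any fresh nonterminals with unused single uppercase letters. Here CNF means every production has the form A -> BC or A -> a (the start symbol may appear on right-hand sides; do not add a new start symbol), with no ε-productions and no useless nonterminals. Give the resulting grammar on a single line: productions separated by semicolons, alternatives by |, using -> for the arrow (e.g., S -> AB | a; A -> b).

No ε-productions.
No unit productions to eliminate.
TERM: introduce B -> c, C -> i and substitute in every rule of length ≥2.
BIN: A -> BBC becomes A -> BD, D -> BC.

S -> c | QA; A -> BC | BD; B -> c; C -> i; D -> BC; Q -> i | CS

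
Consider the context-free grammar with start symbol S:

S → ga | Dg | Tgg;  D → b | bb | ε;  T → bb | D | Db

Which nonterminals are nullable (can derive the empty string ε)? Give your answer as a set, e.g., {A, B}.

Directly nullable (have an ε-rule): {D}.
T is nullable via T -> D (every symbol on the right is already known nullable).
Not nullable: S — each has a terminal in every rule's right-hand side or depends on a non-nullable symbol.

{D, T}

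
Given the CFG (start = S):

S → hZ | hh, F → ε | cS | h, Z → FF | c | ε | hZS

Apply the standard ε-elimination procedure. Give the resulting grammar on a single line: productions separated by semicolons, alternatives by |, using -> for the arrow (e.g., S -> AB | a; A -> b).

Nullable set: {F, Z}.
S -> hZ: Z nullable, giving h | hZ.
Drop F -> ε.
Drop Z -> ε.
Z -> FF: F, F nullable, giving F | FF.
Z -> hZS: Z nullable, giving hS | hZS.
Unchanged (no nullable symbols): S -> hh; F -> cS; F -> h; Z -> c.

S -> h | hZ | hh; F -> h | cS; Z -> F | c | FF | hS | hZS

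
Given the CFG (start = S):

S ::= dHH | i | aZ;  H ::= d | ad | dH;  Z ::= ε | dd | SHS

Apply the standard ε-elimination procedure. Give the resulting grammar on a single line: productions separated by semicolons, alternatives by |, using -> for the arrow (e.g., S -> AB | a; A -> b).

Nullable set: {Z}.
S -> aZ: Z nullable, giving a | aZ.
Drop Z -> ε.
Unchanged (no nullable symbols): S -> dHH; S -> i; H -> ad; H -> d; H -> dH; Z -> SHS; Z -> dd.

S -> a | i | aZ | dHH; H -> d | ad | dH; Z -> dd | SHS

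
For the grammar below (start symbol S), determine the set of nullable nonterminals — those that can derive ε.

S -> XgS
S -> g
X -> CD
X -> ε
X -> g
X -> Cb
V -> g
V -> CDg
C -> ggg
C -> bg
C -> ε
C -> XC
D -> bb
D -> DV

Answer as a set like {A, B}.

{C, X}

Directly nullable (have an ε-rule): {C, X}.
Not nullable: D, S, V — each has a terminal in every rule's right-hand side or depends on a non-nullable symbol.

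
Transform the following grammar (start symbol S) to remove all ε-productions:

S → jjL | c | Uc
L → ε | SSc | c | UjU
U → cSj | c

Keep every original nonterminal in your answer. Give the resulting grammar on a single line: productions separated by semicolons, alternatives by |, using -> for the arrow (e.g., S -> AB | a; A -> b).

Nullable set: {L}.
S -> jjL: L nullable, giving jj | jjL.
Drop L -> ε.
Unchanged (no nullable symbols): S -> Uc; S -> c; L -> SSc; L -> UjU; L -> c; U -> c; U -> cSj.

S -> c | Uc | jj | jjL; L -> c | SSc | UjU; U -> c | cSj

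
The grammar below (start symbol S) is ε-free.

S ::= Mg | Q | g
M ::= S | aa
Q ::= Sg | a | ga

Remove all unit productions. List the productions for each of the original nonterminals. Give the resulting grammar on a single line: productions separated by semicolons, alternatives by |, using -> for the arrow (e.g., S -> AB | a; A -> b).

Unit productions: M->S, S->Q.
Unit pairs (A ⇒* B via units): (M,Q), (M,S), (S,Q).
S: inherits non-unit rules of {Q, S} → Mg | Sg | a | g | ga.
M: inherits non-unit rules of {M, Q, S} → Mg | Sg | a | aa | g | ga.
Q: inherits non-unit rules of {Q} → Sg | a | ga.

S -> a | g | Mg | Sg | ga; M -> a | g | Mg | Sg | aa | ga; Q -> a | Sg | ga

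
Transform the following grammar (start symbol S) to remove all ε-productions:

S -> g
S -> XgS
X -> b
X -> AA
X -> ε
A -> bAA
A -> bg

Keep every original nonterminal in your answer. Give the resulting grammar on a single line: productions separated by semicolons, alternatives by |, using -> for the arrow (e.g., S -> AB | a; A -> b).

S -> g | gS | XgS; A -> bg | bAA; X -> b | AA

Nullable set: {X}.
S -> XgS: X nullable, giving XgS | gS.
Drop X -> ε.
Unchanged (no nullable symbols): S -> g; A -> bAA; A -> bg; X -> AA; X -> b.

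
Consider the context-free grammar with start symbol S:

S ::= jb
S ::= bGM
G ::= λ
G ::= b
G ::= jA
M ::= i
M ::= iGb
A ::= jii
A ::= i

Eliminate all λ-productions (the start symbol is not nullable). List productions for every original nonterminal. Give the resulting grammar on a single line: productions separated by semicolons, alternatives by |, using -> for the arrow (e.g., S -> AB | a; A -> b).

Nullable set: {G}.
S -> bGM: G nullable, giving bGM | bM.
Drop G -> λ.
M -> iGb: G nullable, giving iGb | ib.
Unchanged (no nullable symbols): S -> jb; A -> i; A -> jii; G -> b; G -> jA; M -> i.

S -> bM | jb | bGM; A -> i | jii; G -> b | jA; M -> i | ib | iGb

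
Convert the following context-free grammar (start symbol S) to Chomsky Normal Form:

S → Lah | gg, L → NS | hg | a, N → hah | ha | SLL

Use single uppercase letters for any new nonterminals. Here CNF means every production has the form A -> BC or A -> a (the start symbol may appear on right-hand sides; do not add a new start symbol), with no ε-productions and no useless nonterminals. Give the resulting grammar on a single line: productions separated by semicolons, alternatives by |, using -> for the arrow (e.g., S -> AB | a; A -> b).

No ε-productions.
No unit productions to eliminate.
TERM: introduce C -> a, B -> g, A -> h and substitute in every rule of length ≥2.
BIN: N -> ACA becomes N -> AD, D -> CA; N -> SLL becomes N -> SE, E -> LL; S -> LCA becomes S -> LF, F -> CA.

S -> BB | LF; A -> h; B -> g; C -> a; D -> CA; E -> LL; F -> CA; L -> a | AB | NS; N -> AC | AD | SE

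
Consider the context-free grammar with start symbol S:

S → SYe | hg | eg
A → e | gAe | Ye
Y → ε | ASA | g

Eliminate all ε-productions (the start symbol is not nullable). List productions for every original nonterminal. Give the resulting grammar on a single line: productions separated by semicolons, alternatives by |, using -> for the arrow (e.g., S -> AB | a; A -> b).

Nullable set: {Y}.
S -> SYe: Y nullable, giving SYe | Se.
A -> Ye: Y nullable, giving Ye | e.
Drop Y -> ε.
Unchanged (no nullable symbols): S -> eg; S -> hg; A -> e; A -> gAe; Y -> ASA; Y -> g.

S -> Se | eg | hg | SYe; A -> e | Ye | gAe; Y -> g | ASA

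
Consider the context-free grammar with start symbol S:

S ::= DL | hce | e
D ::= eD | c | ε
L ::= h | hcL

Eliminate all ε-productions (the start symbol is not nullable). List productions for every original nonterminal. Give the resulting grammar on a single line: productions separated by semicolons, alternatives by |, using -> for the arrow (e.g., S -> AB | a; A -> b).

Nullable set: {D}.
S -> DL: D nullable, giving DL | L.
Drop D -> ε.
D -> eD: D nullable, giving e | eD.
Unchanged (no nullable symbols): S -> e; S -> hce; D -> c; L -> h; L -> hcL.

S -> L | e | DL | hce; D -> c | e | eD; L -> h | hcL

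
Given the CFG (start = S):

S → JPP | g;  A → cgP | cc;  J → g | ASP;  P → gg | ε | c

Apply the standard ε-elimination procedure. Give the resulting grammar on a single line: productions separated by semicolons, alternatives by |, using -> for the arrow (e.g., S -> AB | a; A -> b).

Nullable set: {P}.
S -> JPP: P, P nullable, giving J | JP | JPP.
A -> cgP: P nullable, giving cg | cgP.
J -> ASP: P nullable, giving AS | ASP.
Drop P -> ε.
Unchanged (no nullable symbols): S -> g; A -> cc; J -> g; P -> c; P -> gg.

S -> J | g | JP | JPP; A -> cc | cg | cgP; J -> g | AS | ASP; P -> c | gg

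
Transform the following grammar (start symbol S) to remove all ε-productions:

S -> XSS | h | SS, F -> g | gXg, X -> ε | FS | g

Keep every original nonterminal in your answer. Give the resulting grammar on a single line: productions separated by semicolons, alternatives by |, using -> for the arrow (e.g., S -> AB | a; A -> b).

Nullable set: {X}.
S -> XSS: X nullable, giving SS | XSS.
F -> gXg: X nullable, giving gXg | gg.
Drop X -> ε.
Unchanged (no nullable symbols): S -> SS; S -> h; F -> g; X -> FS; X -> g.

S -> h | SS | XSS; F -> g | gg | gXg; X -> g | FS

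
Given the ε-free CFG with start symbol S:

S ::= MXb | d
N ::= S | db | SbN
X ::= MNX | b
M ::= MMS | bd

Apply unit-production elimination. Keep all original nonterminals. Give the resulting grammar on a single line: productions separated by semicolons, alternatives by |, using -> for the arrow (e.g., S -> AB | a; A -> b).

S -> d | MXb; M -> bd | MMS; N -> d | db | MXb | SbN; X -> b | MNX

Unit productions: N->S.
Unit pairs (A ⇒* B via units): (N,S).
S: inherits non-unit rules of {S} → MXb | d.
M: inherits non-unit rules of {M} → MMS | bd.
N: inherits non-unit rules of {N, S} → MXb | SbN | d | db.
X: inherits non-unit rules of {X} → MNX | b.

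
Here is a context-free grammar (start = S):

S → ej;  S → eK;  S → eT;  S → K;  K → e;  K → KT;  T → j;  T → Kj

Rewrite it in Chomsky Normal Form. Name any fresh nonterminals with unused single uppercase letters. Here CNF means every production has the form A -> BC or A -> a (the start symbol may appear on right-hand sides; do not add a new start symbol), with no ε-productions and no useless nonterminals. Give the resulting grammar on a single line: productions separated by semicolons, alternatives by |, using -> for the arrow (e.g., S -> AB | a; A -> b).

No ε-productions.
After unit-elimination: S -> e | KT | eK | eT | ej; K -> e | KT; T -> j | Kj.
TERM: introduce A -> e, B -> j and substitute in every rule of length ≥2.

S -> e | AB | AK | AT | KT; A -> e; B -> j; K -> e | KT; T -> j | KB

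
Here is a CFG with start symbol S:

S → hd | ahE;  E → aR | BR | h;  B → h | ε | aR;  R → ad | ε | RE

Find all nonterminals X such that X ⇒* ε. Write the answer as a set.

{B, E, R}

Directly nullable (have an ε-rule): {B, R}.
E is nullable via E -> BR (every symbol on the right is already known nullable).
Not nullable: S — each has a terminal in every rule's right-hand side or depends on a non-nullable symbol.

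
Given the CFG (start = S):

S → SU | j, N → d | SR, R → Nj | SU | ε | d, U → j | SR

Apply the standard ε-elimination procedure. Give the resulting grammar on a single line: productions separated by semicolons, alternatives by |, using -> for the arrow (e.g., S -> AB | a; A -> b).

S -> j | SU; N -> S | d | SR; R -> d | Nj | SU; U -> S | j | SR

Nullable set: {R}.
N -> SR: R nullable, giving S | SR.
Drop R -> ε.
U -> SR: R nullable, giving S | SR.
Unchanged (no nullable symbols): S -> SU; S -> j; N -> d; R -> Nj; R -> SU; R -> d; U -> j.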